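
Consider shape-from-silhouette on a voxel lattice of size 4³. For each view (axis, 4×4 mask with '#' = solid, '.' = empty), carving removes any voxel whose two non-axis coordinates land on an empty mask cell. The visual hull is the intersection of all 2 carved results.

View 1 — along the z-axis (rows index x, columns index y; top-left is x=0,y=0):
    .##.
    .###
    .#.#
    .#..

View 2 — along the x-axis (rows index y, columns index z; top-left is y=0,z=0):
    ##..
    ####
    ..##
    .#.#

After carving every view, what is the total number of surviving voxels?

voxel count = 24

initial block: 4^3 = 64
carve view 1 (along z, XY-mask fill 8/16): 32 voxels remain
carve view 2 (along x, YZ-mask fill 10/16): 24 voxels remain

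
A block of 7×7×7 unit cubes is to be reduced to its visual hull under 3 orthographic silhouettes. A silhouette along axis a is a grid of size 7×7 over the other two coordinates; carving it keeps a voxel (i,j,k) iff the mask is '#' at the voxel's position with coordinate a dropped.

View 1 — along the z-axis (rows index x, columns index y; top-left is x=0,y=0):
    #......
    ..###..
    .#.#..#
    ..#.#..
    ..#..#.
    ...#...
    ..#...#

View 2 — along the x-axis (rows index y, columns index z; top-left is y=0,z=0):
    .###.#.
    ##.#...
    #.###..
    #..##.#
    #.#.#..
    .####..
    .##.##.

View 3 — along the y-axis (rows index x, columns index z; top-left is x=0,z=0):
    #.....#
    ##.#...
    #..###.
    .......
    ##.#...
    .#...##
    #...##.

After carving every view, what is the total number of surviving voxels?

21 voxels

before carving: 343 voxels (7×7×7)
step 1: project along z, AND mask (14/49) → |grid| = 98
step 2: project along x, AND mask (26/49) → |grid| = 53
step 3: project along y, AND mask (18/49) → |grid| = 21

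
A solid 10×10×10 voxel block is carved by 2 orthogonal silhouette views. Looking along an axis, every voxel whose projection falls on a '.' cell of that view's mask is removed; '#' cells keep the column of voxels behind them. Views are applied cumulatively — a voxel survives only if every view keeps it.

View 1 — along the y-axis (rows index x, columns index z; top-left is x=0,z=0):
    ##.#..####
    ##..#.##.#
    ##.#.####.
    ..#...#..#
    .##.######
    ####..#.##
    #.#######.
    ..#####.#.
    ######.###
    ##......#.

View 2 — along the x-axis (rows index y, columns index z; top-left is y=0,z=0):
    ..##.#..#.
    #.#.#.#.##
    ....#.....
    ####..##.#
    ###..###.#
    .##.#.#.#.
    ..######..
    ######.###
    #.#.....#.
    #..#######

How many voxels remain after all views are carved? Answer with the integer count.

359 voxels

before carving: 1000 voxels (10×10×10)
V1 y: intersect with XZ mask (64 set) -- 640 left
V2 x: intersect with YZ mask (56 set) -- 359 left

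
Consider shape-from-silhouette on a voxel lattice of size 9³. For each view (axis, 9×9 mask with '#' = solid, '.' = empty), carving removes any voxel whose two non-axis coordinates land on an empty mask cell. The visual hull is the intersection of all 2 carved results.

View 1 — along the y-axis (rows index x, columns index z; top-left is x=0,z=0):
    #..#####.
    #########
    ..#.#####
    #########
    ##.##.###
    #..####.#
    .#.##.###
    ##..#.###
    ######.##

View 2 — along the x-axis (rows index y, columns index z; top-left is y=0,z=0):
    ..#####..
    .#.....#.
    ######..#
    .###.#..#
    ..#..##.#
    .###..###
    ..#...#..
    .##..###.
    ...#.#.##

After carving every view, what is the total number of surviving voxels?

|visual hull| = 266

start: 9×9×9 = 729 voxels
step 1: project along y, AND mask (63/81) → |grid| = 567
step 2: project along x, AND mask (40/81) → |grid| = 266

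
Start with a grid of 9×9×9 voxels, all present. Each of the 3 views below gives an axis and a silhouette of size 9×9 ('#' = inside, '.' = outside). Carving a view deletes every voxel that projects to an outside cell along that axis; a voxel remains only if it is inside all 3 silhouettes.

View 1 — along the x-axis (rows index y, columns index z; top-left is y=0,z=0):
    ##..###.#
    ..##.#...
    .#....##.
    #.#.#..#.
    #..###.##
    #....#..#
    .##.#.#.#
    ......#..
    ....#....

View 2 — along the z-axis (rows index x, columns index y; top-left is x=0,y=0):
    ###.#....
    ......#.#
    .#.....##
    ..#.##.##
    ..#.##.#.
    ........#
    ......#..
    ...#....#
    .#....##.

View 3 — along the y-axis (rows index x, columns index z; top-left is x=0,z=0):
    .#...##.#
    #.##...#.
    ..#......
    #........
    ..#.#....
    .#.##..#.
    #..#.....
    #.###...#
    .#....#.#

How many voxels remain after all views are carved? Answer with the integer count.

before carving: 729 voxels (9×9×9)
V1 x: intersect with YZ mask (32 set) -- 288 left
V2 z: intersect with XY mask (25 set) -- 76 left
V3 y: intersect with XZ mask (26 set) -- 23 left

23 voxels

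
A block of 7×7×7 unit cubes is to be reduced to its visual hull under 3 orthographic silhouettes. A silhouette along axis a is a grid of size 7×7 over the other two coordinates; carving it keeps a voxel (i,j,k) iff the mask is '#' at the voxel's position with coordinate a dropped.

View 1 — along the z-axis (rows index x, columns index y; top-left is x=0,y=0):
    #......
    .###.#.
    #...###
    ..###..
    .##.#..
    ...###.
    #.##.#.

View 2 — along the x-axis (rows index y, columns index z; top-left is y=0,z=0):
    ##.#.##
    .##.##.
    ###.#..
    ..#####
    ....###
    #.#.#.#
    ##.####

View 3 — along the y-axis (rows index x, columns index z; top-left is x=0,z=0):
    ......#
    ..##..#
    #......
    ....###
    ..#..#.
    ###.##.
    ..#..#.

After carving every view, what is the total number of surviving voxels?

35 voxels

start: 7×7×7 = 343 voxels
step 1: project along z, AND mask (22/49) → |grid| = 154
step 2: project along x, AND mask (31/49) → |grid| = 93
step 3: project along y, AND mask (17/49) → |grid| = 35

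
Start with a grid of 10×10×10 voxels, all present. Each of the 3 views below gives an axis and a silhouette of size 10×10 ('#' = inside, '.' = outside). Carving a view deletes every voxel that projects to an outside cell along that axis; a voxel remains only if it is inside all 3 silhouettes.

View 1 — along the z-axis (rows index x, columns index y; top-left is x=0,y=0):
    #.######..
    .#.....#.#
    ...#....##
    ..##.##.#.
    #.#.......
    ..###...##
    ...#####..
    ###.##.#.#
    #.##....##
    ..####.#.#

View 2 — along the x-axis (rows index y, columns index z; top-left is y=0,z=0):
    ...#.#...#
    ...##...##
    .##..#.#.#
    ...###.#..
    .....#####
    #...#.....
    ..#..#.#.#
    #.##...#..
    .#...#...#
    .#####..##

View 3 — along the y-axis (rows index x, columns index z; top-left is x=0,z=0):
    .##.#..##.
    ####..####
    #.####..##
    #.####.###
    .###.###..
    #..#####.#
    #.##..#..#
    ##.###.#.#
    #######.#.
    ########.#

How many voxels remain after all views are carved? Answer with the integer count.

voxel count = 147

full grid |V| = 1000
carve view 1 (along z, XY-mask fill 48/100): 480 voxels remain
carve view 2 (along x, YZ-mask fill 41/100): 204 voxels remain
carve view 3 (along y, XZ-mask fill 70/100): 147 voxels remain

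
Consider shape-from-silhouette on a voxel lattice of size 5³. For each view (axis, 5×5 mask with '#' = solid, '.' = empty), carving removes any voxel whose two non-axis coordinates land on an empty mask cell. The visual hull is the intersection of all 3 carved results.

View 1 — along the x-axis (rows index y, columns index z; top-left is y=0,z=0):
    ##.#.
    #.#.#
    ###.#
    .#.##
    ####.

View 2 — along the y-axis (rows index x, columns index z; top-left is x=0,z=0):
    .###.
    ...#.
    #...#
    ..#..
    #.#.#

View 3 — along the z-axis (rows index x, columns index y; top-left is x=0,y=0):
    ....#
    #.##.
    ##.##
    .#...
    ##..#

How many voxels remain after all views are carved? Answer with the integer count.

remaining voxels: 17

before carving: 125 voxels (5×5×5)
step 1: project along x, AND mask (17/25) → |grid| = 85
step 2: project along y, AND mask (10/25) → |grid| = 33
step 3: project along z, AND mask (12/25) → |grid| = 17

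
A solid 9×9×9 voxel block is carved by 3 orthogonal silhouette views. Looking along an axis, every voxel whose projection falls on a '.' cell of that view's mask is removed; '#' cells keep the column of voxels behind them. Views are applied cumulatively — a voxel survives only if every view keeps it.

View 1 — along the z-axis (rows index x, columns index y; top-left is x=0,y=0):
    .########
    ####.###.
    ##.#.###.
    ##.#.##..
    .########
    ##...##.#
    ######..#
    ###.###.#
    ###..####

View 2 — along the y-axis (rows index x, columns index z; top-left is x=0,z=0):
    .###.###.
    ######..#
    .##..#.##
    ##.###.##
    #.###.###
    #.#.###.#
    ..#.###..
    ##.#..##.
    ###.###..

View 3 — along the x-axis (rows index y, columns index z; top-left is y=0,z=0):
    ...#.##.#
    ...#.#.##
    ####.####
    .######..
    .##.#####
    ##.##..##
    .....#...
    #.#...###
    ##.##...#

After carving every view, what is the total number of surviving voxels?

|visual hull| = 184

before carving: 729 voxels (9×9×9)
[1] z-view keeps 60 columns → grid now 540
[2] y-view keeps 53 columns → grid now 353
[3] x-view keeps 46 columns → grid now 184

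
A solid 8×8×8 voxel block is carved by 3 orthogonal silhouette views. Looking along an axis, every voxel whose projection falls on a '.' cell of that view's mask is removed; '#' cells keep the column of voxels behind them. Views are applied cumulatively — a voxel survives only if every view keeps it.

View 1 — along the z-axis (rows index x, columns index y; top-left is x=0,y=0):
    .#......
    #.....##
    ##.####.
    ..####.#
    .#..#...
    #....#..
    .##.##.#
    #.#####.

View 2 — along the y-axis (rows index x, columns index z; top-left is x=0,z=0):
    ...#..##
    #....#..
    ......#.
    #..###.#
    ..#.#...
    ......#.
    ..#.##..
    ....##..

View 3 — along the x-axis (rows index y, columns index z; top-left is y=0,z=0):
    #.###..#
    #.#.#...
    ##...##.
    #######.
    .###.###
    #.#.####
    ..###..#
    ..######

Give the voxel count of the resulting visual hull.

full grid |V| = 512
carve view 1 (along z, XY-mask fill 30/64): 240 voxels remain
carve view 2 (along y, XZ-mask fill 19/64): 73 voxels remain
carve view 3 (along x, YZ-mask fill 41/64): 45 voxels remain

remaining voxels: 45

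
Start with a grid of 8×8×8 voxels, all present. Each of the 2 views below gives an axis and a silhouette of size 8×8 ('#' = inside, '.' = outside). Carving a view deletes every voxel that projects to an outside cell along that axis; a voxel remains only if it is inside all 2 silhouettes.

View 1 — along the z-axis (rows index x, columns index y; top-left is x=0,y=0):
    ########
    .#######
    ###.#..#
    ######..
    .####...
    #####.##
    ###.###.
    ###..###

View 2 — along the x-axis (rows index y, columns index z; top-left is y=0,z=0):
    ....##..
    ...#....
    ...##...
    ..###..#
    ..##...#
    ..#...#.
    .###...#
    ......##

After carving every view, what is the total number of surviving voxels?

voxel count = 117

start: 8×8×8 = 512 voxels
[1] z-view keeps 49 columns → grid now 392
[2] x-view keeps 20 columns → grid now 117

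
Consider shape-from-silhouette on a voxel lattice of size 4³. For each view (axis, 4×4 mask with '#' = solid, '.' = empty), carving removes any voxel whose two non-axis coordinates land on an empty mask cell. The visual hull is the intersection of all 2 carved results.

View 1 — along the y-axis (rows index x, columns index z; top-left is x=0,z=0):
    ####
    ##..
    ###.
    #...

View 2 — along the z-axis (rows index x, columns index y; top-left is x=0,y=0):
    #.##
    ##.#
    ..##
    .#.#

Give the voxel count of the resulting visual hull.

|visual hull| = 26

initial block: 4^3 = 64
after view 1 [y-axis, 10 of 16 cells solid] → remaining = 40
after view 2 [z-axis, 10 of 16 cells solid] → remaining = 26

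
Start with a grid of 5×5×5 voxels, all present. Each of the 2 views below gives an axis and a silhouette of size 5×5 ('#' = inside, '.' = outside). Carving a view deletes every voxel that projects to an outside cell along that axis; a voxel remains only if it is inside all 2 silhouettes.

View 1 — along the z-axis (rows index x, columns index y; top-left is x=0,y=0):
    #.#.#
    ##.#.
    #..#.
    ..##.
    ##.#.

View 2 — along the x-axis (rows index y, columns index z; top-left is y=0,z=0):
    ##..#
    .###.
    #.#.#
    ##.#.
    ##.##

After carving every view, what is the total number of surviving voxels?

initial block: 5^3 = 125
after view 1 [z-axis, 13 of 25 cells solid] → remaining = 65
after view 2 [x-axis, 16 of 25 cells solid] → remaining = 40

|visual hull| = 40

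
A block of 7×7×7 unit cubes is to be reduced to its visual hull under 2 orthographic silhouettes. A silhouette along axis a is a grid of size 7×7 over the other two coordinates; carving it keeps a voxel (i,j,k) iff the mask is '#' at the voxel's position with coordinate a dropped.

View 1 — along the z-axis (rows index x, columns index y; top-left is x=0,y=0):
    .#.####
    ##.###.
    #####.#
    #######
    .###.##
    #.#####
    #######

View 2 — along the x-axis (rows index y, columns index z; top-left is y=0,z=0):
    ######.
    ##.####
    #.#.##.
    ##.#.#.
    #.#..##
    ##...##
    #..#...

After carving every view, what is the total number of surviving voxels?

remaining voxels: 174

start: 7×7×7 = 343 voxels
carve view 1 (along z, XY-mask fill 41/49): 287 voxels remain
carve view 2 (along x, YZ-mask fill 30/49): 174 voxels remain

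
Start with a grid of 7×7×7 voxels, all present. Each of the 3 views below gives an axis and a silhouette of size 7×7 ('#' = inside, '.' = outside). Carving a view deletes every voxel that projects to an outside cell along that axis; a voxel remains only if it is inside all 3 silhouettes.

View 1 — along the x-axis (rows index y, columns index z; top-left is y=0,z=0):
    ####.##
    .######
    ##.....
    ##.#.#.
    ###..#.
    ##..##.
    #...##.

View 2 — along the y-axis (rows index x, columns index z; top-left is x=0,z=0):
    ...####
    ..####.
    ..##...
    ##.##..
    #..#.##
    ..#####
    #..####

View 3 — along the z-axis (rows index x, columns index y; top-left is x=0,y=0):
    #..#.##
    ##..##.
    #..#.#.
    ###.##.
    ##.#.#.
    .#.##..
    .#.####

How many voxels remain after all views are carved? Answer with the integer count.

remaining voxels: 72

before carving: 343 voxels (7×7×7)
[1] x-view keeps 29 columns → grid now 203
[2] y-view keeps 28 columns → grid now 107
[3] z-view keeps 28 columns → grid now 72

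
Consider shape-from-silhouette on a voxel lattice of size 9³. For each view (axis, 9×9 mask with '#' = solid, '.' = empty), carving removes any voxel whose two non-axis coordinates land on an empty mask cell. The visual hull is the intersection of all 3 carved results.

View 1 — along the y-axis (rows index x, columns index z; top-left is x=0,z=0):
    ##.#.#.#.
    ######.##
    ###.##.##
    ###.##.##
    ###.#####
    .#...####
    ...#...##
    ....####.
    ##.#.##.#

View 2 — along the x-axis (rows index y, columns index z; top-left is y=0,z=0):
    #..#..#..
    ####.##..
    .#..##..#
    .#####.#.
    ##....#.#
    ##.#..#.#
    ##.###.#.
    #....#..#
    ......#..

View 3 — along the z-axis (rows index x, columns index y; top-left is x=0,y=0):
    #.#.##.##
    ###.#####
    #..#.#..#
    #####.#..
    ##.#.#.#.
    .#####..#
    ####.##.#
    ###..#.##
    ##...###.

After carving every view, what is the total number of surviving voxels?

remaining voxels: 141

full grid |V| = 729
V1 y: intersect with XZ mask (53 set) -- 477 left
V2 x: intersect with YZ mask (38 set) -- 225 left
V3 z: intersect with XY mask (53 set) -- 141 left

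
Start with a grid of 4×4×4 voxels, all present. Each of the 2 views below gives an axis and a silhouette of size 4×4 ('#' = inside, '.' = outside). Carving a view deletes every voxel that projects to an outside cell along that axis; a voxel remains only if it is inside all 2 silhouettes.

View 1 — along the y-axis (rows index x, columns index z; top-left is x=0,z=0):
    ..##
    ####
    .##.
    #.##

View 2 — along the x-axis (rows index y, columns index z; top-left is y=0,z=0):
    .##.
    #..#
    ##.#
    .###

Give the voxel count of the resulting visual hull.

before carving: 64 voxels (4×4×4)
[1] y-view keeps 11 columns → grid now 44
[2] x-view keeps 10 columns → grid now 27

voxel count = 27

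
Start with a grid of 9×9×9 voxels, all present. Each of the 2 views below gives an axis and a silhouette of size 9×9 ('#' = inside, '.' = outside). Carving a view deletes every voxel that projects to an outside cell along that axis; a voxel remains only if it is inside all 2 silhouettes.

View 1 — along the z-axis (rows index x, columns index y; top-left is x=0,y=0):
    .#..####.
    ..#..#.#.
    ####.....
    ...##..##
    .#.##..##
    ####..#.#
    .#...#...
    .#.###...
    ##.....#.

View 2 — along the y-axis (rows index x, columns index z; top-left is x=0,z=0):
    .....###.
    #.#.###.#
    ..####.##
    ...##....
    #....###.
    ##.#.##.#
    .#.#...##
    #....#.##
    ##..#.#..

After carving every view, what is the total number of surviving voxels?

|visual hull| = 157

start: 9×9×9 = 729 voxels
carve view 1 (along z, XY-mask fill 36/81): 324 voxels remain
carve view 2 (along y, XZ-mask fill 39/81): 157 voxels remain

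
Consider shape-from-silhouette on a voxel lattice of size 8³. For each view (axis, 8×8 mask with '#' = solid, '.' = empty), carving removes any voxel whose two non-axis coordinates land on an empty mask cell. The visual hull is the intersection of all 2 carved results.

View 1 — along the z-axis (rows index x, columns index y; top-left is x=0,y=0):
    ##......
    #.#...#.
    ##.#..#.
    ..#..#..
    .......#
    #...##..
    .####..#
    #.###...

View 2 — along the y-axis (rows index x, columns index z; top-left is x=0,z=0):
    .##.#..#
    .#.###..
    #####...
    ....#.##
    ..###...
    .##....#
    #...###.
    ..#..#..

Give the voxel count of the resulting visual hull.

voxel count = 86

before carving: 512 voxels (8×8×8)
[1] z-view keeps 24 columns → grid now 192
[2] y-view keeps 28 columns → grid now 86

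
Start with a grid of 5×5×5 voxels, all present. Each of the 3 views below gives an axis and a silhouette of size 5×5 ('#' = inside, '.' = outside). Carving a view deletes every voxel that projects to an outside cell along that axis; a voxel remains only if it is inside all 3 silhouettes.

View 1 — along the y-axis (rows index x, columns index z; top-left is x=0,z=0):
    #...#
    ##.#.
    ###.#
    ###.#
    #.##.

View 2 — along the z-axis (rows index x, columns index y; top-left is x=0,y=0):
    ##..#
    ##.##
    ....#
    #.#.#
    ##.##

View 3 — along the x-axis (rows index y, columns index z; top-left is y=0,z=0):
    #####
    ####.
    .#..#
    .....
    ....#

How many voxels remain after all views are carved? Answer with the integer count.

before carving: 125 voxels (5×5×5)
V1 y: intersect with XZ mask (16 set) -- 80 left
V2 z: intersect with XY mask (15 set) -- 46 left
V3 x: intersect with YZ mask (12 set) -- 24 left

|visual hull| = 24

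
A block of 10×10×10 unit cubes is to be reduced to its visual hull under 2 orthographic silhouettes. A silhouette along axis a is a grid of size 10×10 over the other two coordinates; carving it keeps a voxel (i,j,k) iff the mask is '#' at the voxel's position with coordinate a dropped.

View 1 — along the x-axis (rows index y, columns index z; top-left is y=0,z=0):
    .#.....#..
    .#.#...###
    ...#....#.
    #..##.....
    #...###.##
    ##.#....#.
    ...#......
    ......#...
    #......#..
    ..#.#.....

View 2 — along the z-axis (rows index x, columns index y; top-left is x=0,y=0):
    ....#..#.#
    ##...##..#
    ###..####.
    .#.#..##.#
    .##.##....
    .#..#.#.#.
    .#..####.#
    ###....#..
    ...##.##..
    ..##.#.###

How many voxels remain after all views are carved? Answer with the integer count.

137 voxels

before carving: 1000 voxels (10×10×10)
  1. axis=0 (YZ plane), |mask|=28  ⇒  voxels=280
  2. axis=2 (XY plane), |mask|=48  ⇒  voxels=137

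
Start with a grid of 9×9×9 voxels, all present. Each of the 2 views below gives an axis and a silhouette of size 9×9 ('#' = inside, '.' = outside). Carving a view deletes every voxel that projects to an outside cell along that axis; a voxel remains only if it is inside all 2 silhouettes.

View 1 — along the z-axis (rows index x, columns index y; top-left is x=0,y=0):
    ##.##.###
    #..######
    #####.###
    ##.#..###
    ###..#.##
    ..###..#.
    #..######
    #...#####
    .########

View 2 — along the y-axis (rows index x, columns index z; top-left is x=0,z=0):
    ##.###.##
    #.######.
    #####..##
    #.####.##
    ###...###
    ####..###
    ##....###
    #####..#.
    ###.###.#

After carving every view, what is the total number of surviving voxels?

before carving: 729 voxels (9×9×9)
  1. axis=2 (XY plane), |mask|=59  ⇒  voxels=531
  2. axis=1 (XZ plane), |mask|=59  ⇒  voxels=387

voxel count = 387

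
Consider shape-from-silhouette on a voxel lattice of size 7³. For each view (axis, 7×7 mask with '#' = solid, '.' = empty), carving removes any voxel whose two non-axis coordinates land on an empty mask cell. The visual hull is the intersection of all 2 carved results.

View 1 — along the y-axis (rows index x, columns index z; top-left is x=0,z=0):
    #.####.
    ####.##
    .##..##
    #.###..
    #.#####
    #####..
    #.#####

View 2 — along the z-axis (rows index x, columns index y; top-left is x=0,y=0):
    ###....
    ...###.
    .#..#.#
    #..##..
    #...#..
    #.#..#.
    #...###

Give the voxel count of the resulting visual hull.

full grid |V| = 343
  1. axis=1 (XZ plane), |mask|=36  ⇒  voxels=252
  2. axis=2 (XY plane), |mask|=21  ⇒  voxels=108

108 voxels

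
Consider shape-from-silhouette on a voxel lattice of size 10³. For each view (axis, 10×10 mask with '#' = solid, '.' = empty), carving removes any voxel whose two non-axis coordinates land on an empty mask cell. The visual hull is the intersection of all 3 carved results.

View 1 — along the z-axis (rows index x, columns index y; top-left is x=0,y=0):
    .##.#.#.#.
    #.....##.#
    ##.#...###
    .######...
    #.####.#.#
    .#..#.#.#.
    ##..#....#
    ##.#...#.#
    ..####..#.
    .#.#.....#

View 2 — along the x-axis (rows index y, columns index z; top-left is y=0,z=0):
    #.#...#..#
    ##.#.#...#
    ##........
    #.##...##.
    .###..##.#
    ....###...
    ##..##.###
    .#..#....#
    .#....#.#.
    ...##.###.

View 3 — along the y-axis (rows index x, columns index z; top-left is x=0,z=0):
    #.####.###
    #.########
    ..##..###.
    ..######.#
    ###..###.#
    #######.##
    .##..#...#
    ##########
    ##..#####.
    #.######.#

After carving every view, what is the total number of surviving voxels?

start: 10×10×10 = 1000 voxels
step 1: project along z, AND mask (49/100) → |grid| = 490
step 2: project along x, AND mask (43/100) → |grid| = 220
step 3: project along y, AND mask (74/100) → |grid| = 159

159 voxels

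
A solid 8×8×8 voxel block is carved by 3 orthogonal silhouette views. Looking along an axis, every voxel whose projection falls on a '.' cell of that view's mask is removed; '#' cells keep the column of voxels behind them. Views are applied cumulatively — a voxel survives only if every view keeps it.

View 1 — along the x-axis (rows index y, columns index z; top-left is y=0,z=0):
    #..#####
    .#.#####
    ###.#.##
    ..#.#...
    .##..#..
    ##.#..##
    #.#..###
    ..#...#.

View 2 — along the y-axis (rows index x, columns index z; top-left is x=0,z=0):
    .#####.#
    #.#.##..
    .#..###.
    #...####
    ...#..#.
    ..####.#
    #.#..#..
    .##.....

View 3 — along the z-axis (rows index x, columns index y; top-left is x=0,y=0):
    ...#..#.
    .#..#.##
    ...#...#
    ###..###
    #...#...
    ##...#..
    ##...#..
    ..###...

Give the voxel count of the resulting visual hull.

initial block: 8^3 = 512
step 1: project along x, AND mask (35/64) → |grid| = 280
step 2: project along y, AND mask (31/64) → |grid| = 135
step 3: project along z, AND mask (25/64) → |grid| = 57

|visual hull| = 57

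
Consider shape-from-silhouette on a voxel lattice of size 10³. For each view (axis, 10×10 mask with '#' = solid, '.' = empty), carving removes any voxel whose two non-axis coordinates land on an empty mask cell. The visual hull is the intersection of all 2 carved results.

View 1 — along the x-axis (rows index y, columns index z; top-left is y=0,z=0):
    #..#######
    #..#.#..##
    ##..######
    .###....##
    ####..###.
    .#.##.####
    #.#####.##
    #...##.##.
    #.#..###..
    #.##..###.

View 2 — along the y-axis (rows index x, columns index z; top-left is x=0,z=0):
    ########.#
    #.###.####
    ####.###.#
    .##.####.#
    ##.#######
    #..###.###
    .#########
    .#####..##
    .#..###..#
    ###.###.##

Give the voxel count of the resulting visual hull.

482 voxels

full grid |V| = 1000
carve view 1 (along x, YZ-mask fill 64/100): 640 voxels remain
carve view 2 (along y, XZ-mask fill 77/100): 482 voxels remain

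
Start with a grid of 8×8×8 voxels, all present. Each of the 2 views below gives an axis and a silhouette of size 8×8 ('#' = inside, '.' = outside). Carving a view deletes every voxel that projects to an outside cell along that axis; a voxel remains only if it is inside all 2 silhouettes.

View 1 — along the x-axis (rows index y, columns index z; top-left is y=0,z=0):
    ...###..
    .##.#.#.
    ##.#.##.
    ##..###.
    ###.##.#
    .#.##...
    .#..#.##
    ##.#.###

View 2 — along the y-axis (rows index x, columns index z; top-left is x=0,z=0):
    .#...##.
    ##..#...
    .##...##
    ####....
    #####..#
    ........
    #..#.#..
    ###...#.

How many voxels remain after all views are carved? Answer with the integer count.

|visual hull| = 125

start: 8×8×8 = 512 voxels
V1 x: intersect with YZ mask (36 set) -- 288 left
V2 y: intersect with XZ mask (27 set) -- 125 left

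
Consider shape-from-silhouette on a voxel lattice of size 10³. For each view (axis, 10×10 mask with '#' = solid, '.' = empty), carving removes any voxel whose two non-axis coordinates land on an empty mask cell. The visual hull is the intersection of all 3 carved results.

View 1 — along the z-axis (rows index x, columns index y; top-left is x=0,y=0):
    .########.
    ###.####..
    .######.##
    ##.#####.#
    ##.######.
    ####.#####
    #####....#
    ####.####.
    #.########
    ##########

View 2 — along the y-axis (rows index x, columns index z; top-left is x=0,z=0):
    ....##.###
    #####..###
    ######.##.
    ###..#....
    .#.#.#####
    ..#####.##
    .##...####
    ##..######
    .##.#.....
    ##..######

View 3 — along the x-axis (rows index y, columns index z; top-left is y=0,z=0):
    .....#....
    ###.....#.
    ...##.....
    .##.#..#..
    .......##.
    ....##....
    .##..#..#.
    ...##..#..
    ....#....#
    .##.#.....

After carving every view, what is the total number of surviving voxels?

remaining voxels: 155

before carving: 1000 voxels (10×10×10)
V1 z: intersect with XY mask (81 set) -- 810 left
V2 y: intersect with XZ mask (64 set) -- 518 left
V3 x: intersect with YZ mask (27 set) -- 155 left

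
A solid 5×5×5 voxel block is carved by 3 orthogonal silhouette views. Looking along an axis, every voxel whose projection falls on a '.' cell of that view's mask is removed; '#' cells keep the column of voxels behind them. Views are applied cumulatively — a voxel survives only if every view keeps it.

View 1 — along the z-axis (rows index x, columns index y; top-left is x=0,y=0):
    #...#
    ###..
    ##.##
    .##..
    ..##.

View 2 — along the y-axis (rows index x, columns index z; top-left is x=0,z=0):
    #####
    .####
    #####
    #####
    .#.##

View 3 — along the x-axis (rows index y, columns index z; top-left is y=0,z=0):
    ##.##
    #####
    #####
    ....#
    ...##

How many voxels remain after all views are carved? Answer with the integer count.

start: 5×5×5 = 125 voxels
  1. axis=2 (XY plane), |mask|=13  ⇒  voxels=65
  2. axis=1 (XZ plane), |mask|=22  ⇒  voxels=58
  3. axis=0 (YZ plane), |mask|=17  ⇒  voxels=43

voxel count = 43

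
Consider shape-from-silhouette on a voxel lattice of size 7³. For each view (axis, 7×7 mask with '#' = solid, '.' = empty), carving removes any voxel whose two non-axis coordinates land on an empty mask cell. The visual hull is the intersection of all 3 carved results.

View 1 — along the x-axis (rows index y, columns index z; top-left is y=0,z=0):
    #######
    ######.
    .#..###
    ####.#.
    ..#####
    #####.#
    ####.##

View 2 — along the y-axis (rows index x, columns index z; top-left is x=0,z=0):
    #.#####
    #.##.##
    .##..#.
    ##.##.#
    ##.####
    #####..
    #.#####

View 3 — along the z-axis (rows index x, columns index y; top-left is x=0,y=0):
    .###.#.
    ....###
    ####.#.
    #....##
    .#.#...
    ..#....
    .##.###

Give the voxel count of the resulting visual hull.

|visual hull| = 91

initial block: 7^3 = 343
after view 1 [x-axis, 39 of 49 cells solid] → remaining = 273
after view 2 [y-axis, 36 of 49 cells solid] → remaining = 200
after view 3 [z-axis, 23 of 49 cells solid] → remaining = 91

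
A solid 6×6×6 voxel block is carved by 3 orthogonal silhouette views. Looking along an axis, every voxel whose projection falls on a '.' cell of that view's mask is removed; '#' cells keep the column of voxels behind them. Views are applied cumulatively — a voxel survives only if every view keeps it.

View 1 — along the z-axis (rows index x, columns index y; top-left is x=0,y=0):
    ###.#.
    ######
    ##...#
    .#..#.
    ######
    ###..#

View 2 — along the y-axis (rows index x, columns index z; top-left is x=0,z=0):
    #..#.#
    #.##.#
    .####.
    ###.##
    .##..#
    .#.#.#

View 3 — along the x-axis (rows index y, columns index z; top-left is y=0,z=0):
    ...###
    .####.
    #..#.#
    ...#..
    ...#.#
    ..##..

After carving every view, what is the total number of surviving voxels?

initial block: 6^3 = 216
step 1: project along z, AND mask (25/36) → |grid| = 150
step 2: project along y, AND mask (22/36) → |grid| = 88
step 3: project along x, AND mask (15/36) → |grid| = 45

45 voxels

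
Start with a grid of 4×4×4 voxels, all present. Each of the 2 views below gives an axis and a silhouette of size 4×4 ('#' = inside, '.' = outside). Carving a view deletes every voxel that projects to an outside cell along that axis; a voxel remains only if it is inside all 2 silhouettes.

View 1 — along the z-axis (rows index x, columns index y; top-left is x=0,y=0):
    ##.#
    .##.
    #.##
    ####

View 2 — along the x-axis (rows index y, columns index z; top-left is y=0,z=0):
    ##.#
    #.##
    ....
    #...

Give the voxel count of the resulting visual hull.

|visual hull| = 21

full grid |V| = 64
step 1: project along z, AND mask (12/16) → |grid| = 48
step 2: project along x, AND mask (7/16) → |grid| = 21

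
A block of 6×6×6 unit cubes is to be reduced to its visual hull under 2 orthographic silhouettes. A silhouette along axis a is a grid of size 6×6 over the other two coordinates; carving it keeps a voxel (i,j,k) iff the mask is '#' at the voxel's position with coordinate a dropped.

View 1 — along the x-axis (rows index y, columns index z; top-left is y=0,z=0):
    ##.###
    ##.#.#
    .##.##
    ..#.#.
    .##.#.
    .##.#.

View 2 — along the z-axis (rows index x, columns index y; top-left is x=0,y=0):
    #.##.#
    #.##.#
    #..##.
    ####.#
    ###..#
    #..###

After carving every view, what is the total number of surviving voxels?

full grid |V| = 216
carve view 1 (along x, YZ-mask fill 21/36): 126 voxels remain
carve view 2 (along z, XY-mask fill 24/36): 85 voxels remain

|visual hull| = 85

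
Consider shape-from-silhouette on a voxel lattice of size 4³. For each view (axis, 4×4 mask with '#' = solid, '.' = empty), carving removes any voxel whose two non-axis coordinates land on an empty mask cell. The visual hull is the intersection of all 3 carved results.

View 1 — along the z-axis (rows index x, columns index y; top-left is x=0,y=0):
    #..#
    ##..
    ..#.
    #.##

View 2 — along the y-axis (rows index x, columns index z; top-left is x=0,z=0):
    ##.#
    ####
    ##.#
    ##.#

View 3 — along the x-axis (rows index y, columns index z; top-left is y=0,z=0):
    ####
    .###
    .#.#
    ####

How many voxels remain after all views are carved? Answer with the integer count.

23 voxels

start: 4×4×4 = 64 voxels
carve view 1 (along z, XY-mask fill 8/16): 32 voxels remain
carve view 2 (along y, XZ-mask fill 13/16): 26 voxels remain
carve view 3 (along x, YZ-mask fill 13/16): 23 voxels remain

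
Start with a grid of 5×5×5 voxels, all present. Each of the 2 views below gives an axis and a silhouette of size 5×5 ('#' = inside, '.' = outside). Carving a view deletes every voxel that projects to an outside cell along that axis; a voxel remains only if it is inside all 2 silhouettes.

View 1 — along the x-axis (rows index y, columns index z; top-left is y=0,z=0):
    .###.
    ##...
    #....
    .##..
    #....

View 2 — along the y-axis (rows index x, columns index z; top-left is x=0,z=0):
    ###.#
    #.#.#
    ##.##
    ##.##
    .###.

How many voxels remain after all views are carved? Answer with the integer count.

remaining voxels: 33

start: 5×5×5 = 125 voxels
step 1: project along x, AND mask (9/25) → |grid| = 45
step 2: project along y, AND mask (18/25) → |grid| = 33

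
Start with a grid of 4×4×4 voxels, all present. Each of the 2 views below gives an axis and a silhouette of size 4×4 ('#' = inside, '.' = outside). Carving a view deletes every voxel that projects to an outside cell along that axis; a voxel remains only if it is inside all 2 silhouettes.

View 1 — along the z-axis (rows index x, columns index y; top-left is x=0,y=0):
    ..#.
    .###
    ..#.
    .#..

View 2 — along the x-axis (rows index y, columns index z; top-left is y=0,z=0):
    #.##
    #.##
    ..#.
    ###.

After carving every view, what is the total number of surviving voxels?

|visual hull| = 12

before carving: 64 voxels (4×4×4)
carve view 1 (along z, XY-mask fill 6/16): 24 voxels remain
carve view 2 (along x, YZ-mask fill 10/16): 12 voxels remain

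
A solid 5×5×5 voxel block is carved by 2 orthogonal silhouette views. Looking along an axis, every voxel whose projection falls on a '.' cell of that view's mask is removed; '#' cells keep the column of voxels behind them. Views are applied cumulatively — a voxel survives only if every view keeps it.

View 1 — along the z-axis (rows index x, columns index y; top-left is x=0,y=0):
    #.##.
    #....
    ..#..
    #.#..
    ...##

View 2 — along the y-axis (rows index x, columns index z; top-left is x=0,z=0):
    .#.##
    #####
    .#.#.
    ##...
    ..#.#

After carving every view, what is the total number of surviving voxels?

full grid |V| = 125
  1. axis=2 (XY plane), |mask|=9  ⇒  voxels=45
  2. axis=1 (XZ plane), |mask|=14  ⇒  voxels=24

remaining voxels: 24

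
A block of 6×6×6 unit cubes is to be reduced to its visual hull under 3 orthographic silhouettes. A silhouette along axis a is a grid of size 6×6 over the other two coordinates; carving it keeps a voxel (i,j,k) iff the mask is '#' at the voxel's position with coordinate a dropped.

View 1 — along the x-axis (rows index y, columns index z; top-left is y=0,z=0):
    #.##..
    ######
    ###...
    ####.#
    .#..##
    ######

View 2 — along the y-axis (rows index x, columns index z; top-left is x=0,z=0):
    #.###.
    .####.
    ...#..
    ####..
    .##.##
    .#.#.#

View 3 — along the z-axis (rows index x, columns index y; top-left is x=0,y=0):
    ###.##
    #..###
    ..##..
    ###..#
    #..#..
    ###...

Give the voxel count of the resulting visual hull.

start: 6×6×6 = 216 voxels
  1. axis=0 (YZ plane), |mask|=26  ⇒  voxels=156
  2. axis=1 (XZ plane), |mask|=20  ⇒  voxels=87
  3. axis=2 (XY plane), |mask|=20  ⇒  voxels=49

voxel count = 49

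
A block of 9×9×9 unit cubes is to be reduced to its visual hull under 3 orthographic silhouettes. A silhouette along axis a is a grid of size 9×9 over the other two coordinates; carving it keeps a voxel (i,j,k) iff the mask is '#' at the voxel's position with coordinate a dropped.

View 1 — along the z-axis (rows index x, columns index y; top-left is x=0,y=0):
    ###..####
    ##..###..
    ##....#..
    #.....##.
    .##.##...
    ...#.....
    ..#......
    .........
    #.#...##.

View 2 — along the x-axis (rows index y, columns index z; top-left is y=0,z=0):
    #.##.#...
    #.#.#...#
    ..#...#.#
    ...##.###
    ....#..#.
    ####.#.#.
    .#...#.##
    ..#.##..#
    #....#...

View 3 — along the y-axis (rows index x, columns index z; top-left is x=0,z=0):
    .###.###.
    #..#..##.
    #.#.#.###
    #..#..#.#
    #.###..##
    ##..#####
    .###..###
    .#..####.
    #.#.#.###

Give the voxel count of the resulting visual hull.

initial block: 9^3 = 729
  1. axis=2 (XY plane), |mask|=28  ⇒  voxels=252
  2. axis=0 (YZ plane), |mask|=34  ⇒  voxels=109
  3. axis=1 (XZ plane), |mask|=50  ⇒  voxels=66

|visual hull| = 66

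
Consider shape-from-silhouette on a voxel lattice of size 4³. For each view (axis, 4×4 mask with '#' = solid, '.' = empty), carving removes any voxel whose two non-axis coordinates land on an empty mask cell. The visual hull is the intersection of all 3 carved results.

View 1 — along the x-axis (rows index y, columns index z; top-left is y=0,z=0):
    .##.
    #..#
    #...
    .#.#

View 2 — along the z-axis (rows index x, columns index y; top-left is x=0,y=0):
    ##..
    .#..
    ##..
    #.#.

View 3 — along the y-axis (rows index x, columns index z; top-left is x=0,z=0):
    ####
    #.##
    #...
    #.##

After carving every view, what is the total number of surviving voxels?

initial block: 4^3 = 64
step 1: project along x, AND mask (7/16) → |grid| = 28
step 2: project along z, AND mask (7/16) → |grid| = 13
step 3: project along y, AND mask (11/16) → |grid| = 9

|visual hull| = 9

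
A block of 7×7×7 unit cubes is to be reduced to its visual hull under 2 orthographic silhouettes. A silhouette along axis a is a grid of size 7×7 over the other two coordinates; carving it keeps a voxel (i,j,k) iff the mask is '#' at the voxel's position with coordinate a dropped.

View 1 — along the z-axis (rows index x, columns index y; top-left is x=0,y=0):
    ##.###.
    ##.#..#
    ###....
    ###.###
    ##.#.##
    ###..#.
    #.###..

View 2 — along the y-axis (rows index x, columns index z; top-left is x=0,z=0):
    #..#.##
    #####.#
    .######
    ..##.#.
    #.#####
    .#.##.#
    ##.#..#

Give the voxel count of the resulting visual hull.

voxel count = 142

initial block: 7^3 = 343
  1. axis=2 (XY plane), |mask|=31  ⇒  voxels=217
  2. axis=1 (XZ plane), |mask|=33  ⇒  voxels=142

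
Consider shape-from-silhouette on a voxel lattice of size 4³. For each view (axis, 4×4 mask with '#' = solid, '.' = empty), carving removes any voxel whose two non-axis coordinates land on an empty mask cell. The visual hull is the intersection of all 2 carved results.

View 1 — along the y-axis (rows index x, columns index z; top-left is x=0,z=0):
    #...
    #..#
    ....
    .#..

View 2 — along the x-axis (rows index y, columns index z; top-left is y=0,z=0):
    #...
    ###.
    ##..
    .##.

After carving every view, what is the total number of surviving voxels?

before carving: 64 voxels (4×4×4)
V1 y: intersect with XZ mask (4 set) -- 16 left
V2 x: intersect with YZ mask (8 set) -- 9 left

remaining voxels: 9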